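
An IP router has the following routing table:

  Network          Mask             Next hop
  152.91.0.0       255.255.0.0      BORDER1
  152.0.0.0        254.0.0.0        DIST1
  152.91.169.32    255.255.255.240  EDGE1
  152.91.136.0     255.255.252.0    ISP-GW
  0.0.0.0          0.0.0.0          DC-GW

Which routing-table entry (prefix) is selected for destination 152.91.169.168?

152.91.0.0/16

Entries matching 152.91.169.168:
  0.0.0.0/0 (default, matches everything)
  152.0.0.0/7 (152.0.0.0 - 153.255.255.255)
  152.91.0.0/16 (152.91.0.0 - 152.91.255.255)
Most specific is 152.91.0.0/16.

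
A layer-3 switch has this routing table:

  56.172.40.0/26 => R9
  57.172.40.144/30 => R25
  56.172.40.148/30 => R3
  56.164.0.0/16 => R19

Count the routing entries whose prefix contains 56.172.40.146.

No listed prefix contains 56.172.40.146.
Total matching entries: 0.

0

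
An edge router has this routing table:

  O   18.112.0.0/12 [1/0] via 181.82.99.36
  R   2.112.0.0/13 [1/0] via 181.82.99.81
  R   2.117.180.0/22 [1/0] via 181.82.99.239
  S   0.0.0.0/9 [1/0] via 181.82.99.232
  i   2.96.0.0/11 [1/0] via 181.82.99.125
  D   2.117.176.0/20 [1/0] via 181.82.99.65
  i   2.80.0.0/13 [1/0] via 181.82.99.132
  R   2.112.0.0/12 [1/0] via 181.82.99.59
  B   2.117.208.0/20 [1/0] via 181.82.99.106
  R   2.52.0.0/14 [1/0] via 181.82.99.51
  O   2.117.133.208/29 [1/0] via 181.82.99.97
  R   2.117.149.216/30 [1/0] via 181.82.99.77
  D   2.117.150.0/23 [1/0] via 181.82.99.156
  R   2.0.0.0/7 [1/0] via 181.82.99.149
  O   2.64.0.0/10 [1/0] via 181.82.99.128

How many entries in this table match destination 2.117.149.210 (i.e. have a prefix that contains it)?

5

Prefixes containing 2.117.149.210:
  2.0.0.0/7 (2.0.0.0 - 3.255.255.255)
  2.64.0.0/10 (2.64.0.0 - 2.127.255.255)
  2.96.0.0/11 (2.96.0.0 - 2.127.255.255)
  2.112.0.0/12 (2.112.0.0 - 2.127.255.255)
  2.112.0.0/13 (2.112.0.0 - 2.119.255.255)
Total matching entries: 5.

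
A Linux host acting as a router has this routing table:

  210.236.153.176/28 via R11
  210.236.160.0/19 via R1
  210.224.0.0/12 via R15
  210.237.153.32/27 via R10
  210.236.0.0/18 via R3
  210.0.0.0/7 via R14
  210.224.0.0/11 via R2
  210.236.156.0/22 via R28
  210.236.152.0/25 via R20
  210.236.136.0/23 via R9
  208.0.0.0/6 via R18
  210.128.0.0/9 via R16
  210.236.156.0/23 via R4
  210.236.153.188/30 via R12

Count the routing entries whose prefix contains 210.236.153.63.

Prefixes containing 210.236.153.63:
  208.0.0.0/6 (208.0.0.0 - 211.255.255.255)
  210.0.0.0/7 (210.0.0.0 - 211.255.255.255)
  210.128.0.0/9 (210.128.0.0 - 210.255.255.255)
  210.224.0.0/11 (210.224.0.0 - 210.255.255.255)
  210.224.0.0/12 (210.224.0.0 - 210.239.255.255)
Total matching entries: 5.

5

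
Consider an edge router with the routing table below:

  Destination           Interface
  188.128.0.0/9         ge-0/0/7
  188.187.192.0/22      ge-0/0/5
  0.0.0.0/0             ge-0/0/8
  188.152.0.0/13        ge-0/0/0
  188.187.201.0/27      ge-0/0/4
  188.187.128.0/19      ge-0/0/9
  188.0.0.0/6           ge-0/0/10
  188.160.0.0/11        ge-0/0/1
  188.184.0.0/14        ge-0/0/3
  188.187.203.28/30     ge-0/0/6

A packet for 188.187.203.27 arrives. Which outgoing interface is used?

Routes whose prefix contains 188.187.203.27:
  0.0.0.0/0 (default, matches everything) -> ge-0/0/8
  188.0.0.0/6 (188.0.0.0 - 191.255.255.255) -> ge-0/0/10
  188.128.0.0/9 (188.128.0.0 - 188.255.255.255) -> ge-0/0/7
  188.160.0.0/11 (188.160.0.0 - 188.191.255.255) -> ge-0/0/1
  188.184.0.0/14 (188.184.0.0 - 188.187.255.255) -> ge-0/0/3
More-specific entries that do NOT match:
  188.187.203.28/30 (188.187.203.28 - 188.187.203.31) does not contain 188.187.203.27
  188.187.201.0/27 (188.187.201.0 - 188.187.201.31) does not contain 188.187.203.27
  188.187.192.0/22 (188.187.192.0 - 188.187.195.255) does not contain 188.187.203.27
  188.187.128.0/19 (188.187.128.0 - 188.187.159.255) does not contain 188.187.203.27
Longest matching prefix is /14 -> interface ge-0/0/3.

ge-0/0/3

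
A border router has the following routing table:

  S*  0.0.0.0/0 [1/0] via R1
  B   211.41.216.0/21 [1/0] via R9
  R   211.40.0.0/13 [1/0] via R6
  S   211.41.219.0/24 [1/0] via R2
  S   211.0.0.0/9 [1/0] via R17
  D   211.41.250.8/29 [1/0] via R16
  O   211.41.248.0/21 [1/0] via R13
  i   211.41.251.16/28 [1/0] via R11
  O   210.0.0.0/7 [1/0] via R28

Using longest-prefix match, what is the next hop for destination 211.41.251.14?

Routes whose prefix contains 211.41.251.14:
  0.0.0.0/0 (default, matches everything) -> R1
  210.0.0.0/7 (210.0.0.0 - 211.255.255.255) -> R28
  211.0.0.0/9 (211.0.0.0 - 211.127.255.255) -> R17
  211.40.0.0/13 (211.40.0.0 - 211.47.255.255) -> R6
  211.41.248.0/21 (211.41.248.0 - 211.41.255.255) -> R13
More-specific entries that do NOT match:
  211.41.250.8/29 (211.41.250.8 - 211.41.250.15) does not contain 211.41.251.14
  211.41.251.16/28 (211.41.251.16 - 211.41.251.31) does not contain 211.41.251.14
  211.41.219.0/24 (211.41.219.0 - 211.41.219.255) does not contain 211.41.251.14
Longest matching prefix is /21 -> next hop R13.

R13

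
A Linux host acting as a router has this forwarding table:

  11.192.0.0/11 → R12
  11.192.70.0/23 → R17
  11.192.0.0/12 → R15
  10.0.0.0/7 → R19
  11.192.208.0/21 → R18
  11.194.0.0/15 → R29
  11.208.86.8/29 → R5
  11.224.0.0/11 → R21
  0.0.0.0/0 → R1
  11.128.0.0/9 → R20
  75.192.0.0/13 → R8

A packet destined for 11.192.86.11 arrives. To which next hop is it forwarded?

R15

Routes whose prefix contains 11.192.86.11:
  0.0.0.0/0 (default, matches everything) -> R1
  10.0.0.0/7 (10.0.0.0 - 11.255.255.255) -> R19
  11.128.0.0/9 (11.128.0.0 - 11.255.255.255) -> R20
  11.192.0.0/11 (11.192.0.0 - 11.223.255.255) -> R12
  11.192.0.0/12 (11.192.0.0 - 11.207.255.255) -> R15
More-specific entries that do NOT match:
  11.208.86.8/29 (11.208.86.8 - 11.208.86.15) does not contain 11.192.86.11
  11.192.70.0/23 (11.192.70.0 - 11.192.71.255) does not contain 11.192.86.11
  11.192.208.0/21 (11.192.208.0 - 11.192.215.255) does not contain 11.192.86.11
  11.194.0.0/15 (11.194.0.0 - 11.195.255.255) does not contain 11.192.86.11
  75.192.0.0/13 (75.192.0.0 - 75.199.255.255) does not contain 11.192.86.11
Longest matching prefix is /12 -> next hop R15.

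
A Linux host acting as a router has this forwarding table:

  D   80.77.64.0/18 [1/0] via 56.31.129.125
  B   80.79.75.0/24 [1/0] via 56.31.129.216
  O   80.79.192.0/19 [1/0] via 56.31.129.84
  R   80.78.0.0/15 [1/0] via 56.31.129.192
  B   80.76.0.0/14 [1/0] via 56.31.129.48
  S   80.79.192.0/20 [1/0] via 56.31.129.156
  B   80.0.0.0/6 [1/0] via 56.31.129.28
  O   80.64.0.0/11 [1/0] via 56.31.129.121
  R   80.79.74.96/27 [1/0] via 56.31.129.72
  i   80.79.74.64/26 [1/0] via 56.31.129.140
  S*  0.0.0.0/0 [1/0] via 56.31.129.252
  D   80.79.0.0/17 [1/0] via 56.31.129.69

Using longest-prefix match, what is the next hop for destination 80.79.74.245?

56.31.129.69

Routes whose prefix contains 80.79.74.245:
  0.0.0.0/0 (default, matches everything) -> 56.31.129.252
  80.0.0.0/6 (80.0.0.0 - 83.255.255.255) -> 56.31.129.28
  80.64.0.0/11 (80.64.0.0 - 80.95.255.255) -> 56.31.129.121
  80.76.0.0/14 (80.76.0.0 - 80.79.255.255) -> 56.31.129.48
  80.78.0.0/15 (80.78.0.0 - 80.79.255.255) -> 56.31.129.192
  80.79.0.0/17 (80.79.0.0 - 80.79.127.255) -> 56.31.129.69
More-specific entries that do NOT match:
  80.79.74.96/27 (80.79.74.96 - 80.79.74.127) does not contain 80.79.74.245
  80.79.74.64/26 (80.79.74.64 - 80.79.74.127) does not contain 80.79.74.245
  80.79.75.0/24 (80.79.75.0 - 80.79.75.255) does not contain 80.79.74.245
  80.79.192.0/20 (80.79.192.0 - 80.79.207.255) does not contain 80.79.74.245
  80.79.192.0/19 (80.79.192.0 - 80.79.223.255) does not contain 80.79.74.245
  80.77.64.0/18 (80.77.64.0 - 80.77.127.255) does not contain 80.79.74.245
Longest matching prefix is /17 -> next hop 56.31.129.69.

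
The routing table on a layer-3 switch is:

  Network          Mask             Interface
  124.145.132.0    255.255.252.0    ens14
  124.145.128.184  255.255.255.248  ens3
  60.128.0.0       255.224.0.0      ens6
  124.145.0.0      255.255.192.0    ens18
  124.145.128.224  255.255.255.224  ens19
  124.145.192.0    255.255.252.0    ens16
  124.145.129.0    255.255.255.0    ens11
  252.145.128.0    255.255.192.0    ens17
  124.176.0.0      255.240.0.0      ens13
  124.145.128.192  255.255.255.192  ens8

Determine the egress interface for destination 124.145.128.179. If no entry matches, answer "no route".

No entry's prefix contains 124.145.128.179; there is no default route.

no route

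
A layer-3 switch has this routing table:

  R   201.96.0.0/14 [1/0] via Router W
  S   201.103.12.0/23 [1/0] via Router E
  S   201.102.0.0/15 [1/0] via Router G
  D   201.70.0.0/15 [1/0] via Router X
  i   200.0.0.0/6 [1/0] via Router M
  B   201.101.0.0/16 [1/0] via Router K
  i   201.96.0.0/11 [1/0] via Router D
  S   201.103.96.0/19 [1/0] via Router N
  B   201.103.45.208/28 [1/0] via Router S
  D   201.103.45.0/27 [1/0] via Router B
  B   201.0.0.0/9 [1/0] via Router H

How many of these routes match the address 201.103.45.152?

Prefixes containing 201.103.45.152:
  200.0.0.0/6 (200.0.0.0 - 203.255.255.255)
  201.0.0.0/9 (201.0.0.0 - 201.127.255.255)
  201.96.0.0/11 (201.96.0.0 - 201.127.255.255)
  201.102.0.0/15 (201.102.0.0 - 201.103.255.255)
Total matching entries: 4.

4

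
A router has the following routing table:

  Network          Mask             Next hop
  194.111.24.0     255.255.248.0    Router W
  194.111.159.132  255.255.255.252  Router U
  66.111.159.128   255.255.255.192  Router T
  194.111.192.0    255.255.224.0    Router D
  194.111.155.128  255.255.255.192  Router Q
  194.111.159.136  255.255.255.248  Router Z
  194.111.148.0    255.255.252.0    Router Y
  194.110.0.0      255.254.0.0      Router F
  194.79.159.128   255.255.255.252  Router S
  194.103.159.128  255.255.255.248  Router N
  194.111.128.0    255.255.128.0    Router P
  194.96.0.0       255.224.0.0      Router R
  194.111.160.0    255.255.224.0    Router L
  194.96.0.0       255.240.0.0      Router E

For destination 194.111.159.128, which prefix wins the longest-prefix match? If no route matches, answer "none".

Entries matching 194.111.159.128:
  194.96.0.0/11 (194.96.0.0 - 194.127.255.255)
  194.96.0.0/12 (194.96.0.0 - 194.111.255.255)
  194.110.0.0/15 (194.110.0.0 - 194.111.255.255)
  194.111.128.0/17 (194.111.128.0 - 194.111.255.255)
Most specific is 194.111.128.0/17.

194.111.128.0/17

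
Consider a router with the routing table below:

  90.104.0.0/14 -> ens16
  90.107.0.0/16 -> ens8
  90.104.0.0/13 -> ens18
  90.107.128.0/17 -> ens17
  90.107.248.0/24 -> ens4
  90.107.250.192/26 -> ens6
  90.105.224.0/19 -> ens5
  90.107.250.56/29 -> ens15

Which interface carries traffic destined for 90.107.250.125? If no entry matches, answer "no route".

ens17

Routes whose prefix contains 90.107.250.125:
  90.104.0.0/13 (90.104.0.0 - 90.111.255.255) -> ens18
  90.104.0.0/14 (90.104.0.0 - 90.107.255.255) -> ens16
  90.107.0.0/16 (90.107.0.0 - 90.107.255.255) -> ens8
  90.107.128.0/17 (90.107.128.0 - 90.107.255.255) -> ens17
More-specific entries that do NOT match:
  90.107.250.56/29 (90.107.250.56 - 90.107.250.63) does not contain 90.107.250.125
  90.107.250.192/26 (90.107.250.192 - 90.107.250.255) does not contain 90.107.250.125
  90.107.248.0/24 (90.107.248.0 - 90.107.248.255) does not contain 90.107.250.125
  90.105.224.0/19 (90.105.224.0 - 90.105.255.255) does not contain 90.107.250.125
Longest matching prefix is /17 -> interface ens17.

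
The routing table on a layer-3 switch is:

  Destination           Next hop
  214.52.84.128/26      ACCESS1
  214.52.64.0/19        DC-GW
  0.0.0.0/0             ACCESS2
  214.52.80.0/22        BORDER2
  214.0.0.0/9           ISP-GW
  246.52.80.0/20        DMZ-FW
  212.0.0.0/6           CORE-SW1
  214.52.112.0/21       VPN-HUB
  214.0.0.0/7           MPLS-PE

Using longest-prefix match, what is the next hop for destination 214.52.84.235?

DC-GW

Routes whose prefix contains 214.52.84.235:
  0.0.0.0/0 (default, matches everything) -> ACCESS2
  212.0.0.0/6 (212.0.0.0 - 215.255.255.255) -> CORE-SW1
  214.0.0.0/7 (214.0.0.0 - 215.255.255.255) -> MPLS-PE
  214.0.0.0/9 (214.0.0.0 - 214.127.255.255) -> ISP-GW
  214.52.64.0/19 (214.52.64.0 - 214.52.95.255) -> DC-GW
More-specific entries that do NOT match:
  214.52.84.128/26 (214.52.84.128 - 214.52.84.191) does not contain 214.52.84.235
  214.52.80.0/22 (214.52.80.0 - 214.52.83.255) does not contain 214.52.84.235
  214.52.112.0/21 (214.52.112.0 - 214.52.119.255) does not contain 214.52.84.235
  246.52.80.0/20 (246.52.80.0 - 246.52.95.255) does not contain 214.52.84.235
Longest matching prefix is /19 -> next hop DC-GW.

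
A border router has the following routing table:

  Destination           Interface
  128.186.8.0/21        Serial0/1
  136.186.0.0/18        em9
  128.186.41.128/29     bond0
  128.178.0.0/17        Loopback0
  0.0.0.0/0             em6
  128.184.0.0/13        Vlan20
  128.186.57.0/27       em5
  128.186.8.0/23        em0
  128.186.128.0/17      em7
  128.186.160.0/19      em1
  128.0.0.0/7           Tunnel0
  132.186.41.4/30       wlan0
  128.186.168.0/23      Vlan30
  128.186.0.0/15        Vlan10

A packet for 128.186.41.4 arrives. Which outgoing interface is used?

Vlan10

Routes whose prefix contains 128.186.41.4:
  0.0.0.0/0 (default, matches everything) -> em6
  128.0.0.0/7 (128.0.0.0 - 129.255.255.255) -> Tunnel0
  128.184.0.0/13 (128.184.0.0 - 128.191.255.255) -> Vlan20
  128.186.0.0/15 (128.186.0.0 - 128.187.255.255) -> Vlan10
More-specific entries that do NOT match:
  132.186.41.4/30 (132.186.41.4 - 132.186.41.7) does not contain 128.186.41.4
  128.186.41.128/29 (128.186.41.128 - 128.186.41.135) does not contain 128.186.41.4
  128.186.57.0/27 (128.186.57.0 - 128.186.57.31) does not contain 128.186.41.4
  128.186.8.0/23 (128.186.8.0 - 128.186.9.255) does not contain 128.186.41.4
  128.186.168.0/23 (128.186.168.0 - 128.186.169.255) does not contain 128.186.41.4
  128.186.8.0/21 (128.186.8.0 - 128.186.15.255) does not contain 128.186.41.4
  128.186.160.0/19 (128.186.160.0 - 128.186.191.255) does not contain 128.186.41.4
  136.186.0.0/18 (136.186.0.0 - 136.186.63.255) does not contain 128.186.41.4
  128.178.0.0/17 (128.178.0.0 - 128.178.127.255) does not contain 128.186.41.4
  128.186.128.0/17 (128.186.128.0 - 128.186.255.255) does not contain 128.186.41.4
Longest matching prefix is /15 -> interface Vlan10.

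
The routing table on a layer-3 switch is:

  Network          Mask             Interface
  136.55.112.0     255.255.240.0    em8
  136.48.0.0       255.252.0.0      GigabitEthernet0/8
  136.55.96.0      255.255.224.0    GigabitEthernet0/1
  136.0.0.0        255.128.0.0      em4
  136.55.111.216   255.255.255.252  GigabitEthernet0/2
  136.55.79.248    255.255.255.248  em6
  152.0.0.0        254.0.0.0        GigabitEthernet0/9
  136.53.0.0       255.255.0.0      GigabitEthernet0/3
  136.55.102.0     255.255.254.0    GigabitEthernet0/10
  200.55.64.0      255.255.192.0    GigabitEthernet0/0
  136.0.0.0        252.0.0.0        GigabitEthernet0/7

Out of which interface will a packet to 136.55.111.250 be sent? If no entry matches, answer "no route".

GigabitEthernet0/1

Routes whose prefix contains 136.55.111.250:
  136.0.0.0/6 (136.0.0.0 - 139.255.255.255) -> GigabitEthernet0/7
  136.0.0.0/9 (136.0.0.0 - 136.127.255.255) -> em4
  136.55.96.0/19 (136.55.96.0 - 136.55.127.255) -> GigabitEthernet0/1
More-specific entries that do NOT match:
  136.55.111.216/30 (136.55.111.216 - 136.55.111.219) does not contain 136.55.111.250
  136.55.79.248/29 (136.55.79.248 - 136.55.79.255) does not contain 136.55.111.250
  136.55.102.0/23 (136.55.102.0 - 136.55.103.255) does not contain 136.55.111.250
  136.55.112.0/20 (136.55.112.0 - 136.55.127.255) does not contain 136.55.111.250
Longest matching prefix is /19 -> interface GigabitEthernet0/1.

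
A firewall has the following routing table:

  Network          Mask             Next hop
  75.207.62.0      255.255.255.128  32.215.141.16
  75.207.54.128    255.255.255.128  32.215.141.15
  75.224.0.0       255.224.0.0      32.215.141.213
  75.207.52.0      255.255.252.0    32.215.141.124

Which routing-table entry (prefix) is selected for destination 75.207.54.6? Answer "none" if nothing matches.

75.207.52.0/22

Entries matching 75.207.54.6:
  75.207.52.0/22 (75.207.52.0 - 75.207.55.255)
Most specific is 75.207.52.0/22.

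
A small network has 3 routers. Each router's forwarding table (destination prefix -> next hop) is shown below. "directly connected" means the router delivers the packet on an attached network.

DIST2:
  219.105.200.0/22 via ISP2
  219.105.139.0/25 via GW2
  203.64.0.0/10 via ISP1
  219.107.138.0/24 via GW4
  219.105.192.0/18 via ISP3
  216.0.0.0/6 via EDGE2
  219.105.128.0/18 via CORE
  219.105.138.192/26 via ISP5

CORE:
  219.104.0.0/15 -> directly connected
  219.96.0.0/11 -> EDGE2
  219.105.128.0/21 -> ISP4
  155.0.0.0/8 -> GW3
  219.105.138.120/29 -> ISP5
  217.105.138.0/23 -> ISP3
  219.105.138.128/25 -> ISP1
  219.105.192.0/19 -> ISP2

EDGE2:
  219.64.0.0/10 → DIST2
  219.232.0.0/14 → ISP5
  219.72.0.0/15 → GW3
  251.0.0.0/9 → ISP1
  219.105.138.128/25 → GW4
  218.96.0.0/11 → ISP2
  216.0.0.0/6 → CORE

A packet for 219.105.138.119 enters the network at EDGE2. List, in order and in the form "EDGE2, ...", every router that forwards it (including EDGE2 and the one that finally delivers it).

EDGE2, DIST2, CORE

At EDGE2: longest match for 219.105.138.119 is 219.64.0.0/10 -> DIST2
At DIST2: longest match for 219.105.138.119 is 219.105.128.0/18 -> CORE
At CORE: longest match for 219.105.138.119 is 219.104.0.0/15 -> directly connected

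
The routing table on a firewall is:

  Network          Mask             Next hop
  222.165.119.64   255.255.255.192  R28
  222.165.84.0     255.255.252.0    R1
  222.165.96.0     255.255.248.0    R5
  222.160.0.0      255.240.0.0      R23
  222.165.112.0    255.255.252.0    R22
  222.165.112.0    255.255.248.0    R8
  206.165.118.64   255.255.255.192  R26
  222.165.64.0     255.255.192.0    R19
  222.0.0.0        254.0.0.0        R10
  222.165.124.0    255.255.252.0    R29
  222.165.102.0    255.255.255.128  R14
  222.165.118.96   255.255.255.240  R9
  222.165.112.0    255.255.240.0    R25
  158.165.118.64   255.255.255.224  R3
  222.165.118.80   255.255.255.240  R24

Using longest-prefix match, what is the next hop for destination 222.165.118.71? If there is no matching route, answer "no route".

Routes whose prefix contains 222.165.118.71:
  222.0.0.0/7 (222.0.0.0 - 223.255.255.255) -> R10
  222.160.0.0/12 (222.160.0.0 - 222.175.255.255) -> R23
  222.165.64.0/18 (222.165.64.0 - 222.165.127.255) -> R19
  222.165.112.0/20 (222.165.112.0 - 222.165.127.255) -> R25
  222.165.112.0/21 (222.165.112.0 - 222.165.119.255) -> R8
More-specific entries that do NOT match:
  222.165.118.96/28 (222.165.118.96 - 222.165.118.111) does not contain 222.165.118.71
  222.165.118.80/28 (222.165.118.80 - 222.165.118.95) does not contain 222.165.118.71
  158.165.118.64/27 (158.165.118.64 - 158.165.118.95) does not contain 222.165.118.71
  222.165.119.64/26 (222.165.119.64 - 222.165.119.127) does not contain 222.165.118.71
  206.165.118.64/26 (206.165.118.64 - 206.165.118.127) does not contain 222.165.118.71
  222.165.102.0/25 (222.165.102.0 - 222.165.102.127) does not contain 222.165.118.71
  222.165.84.0/22 (222.165.84.0 - 222.165.87.255) does not contain 222.165.118.71
  222.165.112.0/22 (222.165.112.0 - 222.165.115.255) does not contain 222.165.118.71
  222.165.124.0/22 (222.165.124.0 - 222.165.127.255) does not contain 222.165.118.71
Longest matching prefix is /21 -> next hop R8.

R8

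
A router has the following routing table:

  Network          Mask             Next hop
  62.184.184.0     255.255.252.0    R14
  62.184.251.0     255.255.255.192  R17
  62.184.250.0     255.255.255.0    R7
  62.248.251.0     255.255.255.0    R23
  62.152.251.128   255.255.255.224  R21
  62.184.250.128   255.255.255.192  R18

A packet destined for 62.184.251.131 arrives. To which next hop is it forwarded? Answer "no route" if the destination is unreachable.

No entry's prefix contains 62.184.251.131; there is no default route.

no route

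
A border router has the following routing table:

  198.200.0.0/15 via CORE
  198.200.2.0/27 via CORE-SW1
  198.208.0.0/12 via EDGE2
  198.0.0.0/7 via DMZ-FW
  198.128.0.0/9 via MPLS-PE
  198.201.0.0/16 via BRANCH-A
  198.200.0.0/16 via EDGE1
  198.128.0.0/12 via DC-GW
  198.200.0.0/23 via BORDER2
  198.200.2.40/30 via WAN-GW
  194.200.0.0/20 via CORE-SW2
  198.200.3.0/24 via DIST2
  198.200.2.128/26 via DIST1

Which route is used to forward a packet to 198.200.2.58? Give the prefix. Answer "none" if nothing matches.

Entries matching 198.200.2.58:
  198.0.0.0/7 (198.0.0.0 - 199.255.255.255)
  198.128.0.0/9 (198.128.0.0 - 198.255.255.255)
  198.200.0.0/15 (198.200.0.0 - 198.201.255.255)
  198.200.0.0/16 (198.200.0.0 - 198.200.255.255)
Most specific is 198.200.0.0/16.

198.200.0.0/16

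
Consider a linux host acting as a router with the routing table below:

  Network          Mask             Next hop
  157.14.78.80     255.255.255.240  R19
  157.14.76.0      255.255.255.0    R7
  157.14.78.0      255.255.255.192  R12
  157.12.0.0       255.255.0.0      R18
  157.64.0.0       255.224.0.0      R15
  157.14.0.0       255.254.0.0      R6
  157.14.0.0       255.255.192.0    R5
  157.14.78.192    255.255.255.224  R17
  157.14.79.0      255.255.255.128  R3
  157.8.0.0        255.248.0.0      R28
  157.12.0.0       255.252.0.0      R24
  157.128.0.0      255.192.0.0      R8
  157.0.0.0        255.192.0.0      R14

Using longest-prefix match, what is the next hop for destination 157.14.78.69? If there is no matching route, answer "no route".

R6

Routes whose prefix contains 157.14.78.69:
  157.0.0.0/10 (157.0.0.0 - 157.63.255.255) -> R14
  157.8.0.0/13 (157.8.0.0 - 157.15.255.255) -> R28
  157.12.0.0/14 (157.12.0.0 - 157.15.255.255) -> R24
  157.14.0.0/15 (157.14.0.0 - 157.15.255.255) -> R6
More-specific entries that do NOT match:
  157.14.78.80/28 (157.14.78.80 - 157.14.78.95) does not contain 157.14.78.69
  157.14.78.192/27 (157.14.78.192 - 157.14.78.223) does not contain 157.14.78.69
  157.14.78.0/26 (157.14.78.0 - 157.14.78.63) does not contain 157.14.78.69
  157.14.79.0/25 (157.14.79.0 - 157.14.79.127) does not contain 157.14.78.69
  157.14.76.0/24 (157.14.76.0 - 157.14.76.255) does not contain 157.14.78.69
  157.14.0.0/18 (157.14.0.0 - 157.14.63.255) does not contain 157.14.78.69
  157.12.0.0/16 (157.12.0.0 - 157.12.255.255) does not contain 157.14.78.69
Longest matching prefix is /15 -> next hop R6.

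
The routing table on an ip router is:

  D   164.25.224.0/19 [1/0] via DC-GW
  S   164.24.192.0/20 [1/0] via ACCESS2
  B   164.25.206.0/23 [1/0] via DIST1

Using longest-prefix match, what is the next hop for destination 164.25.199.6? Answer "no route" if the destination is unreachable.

no route

No entry's prefix contains 164.25.199.6; there is no default route.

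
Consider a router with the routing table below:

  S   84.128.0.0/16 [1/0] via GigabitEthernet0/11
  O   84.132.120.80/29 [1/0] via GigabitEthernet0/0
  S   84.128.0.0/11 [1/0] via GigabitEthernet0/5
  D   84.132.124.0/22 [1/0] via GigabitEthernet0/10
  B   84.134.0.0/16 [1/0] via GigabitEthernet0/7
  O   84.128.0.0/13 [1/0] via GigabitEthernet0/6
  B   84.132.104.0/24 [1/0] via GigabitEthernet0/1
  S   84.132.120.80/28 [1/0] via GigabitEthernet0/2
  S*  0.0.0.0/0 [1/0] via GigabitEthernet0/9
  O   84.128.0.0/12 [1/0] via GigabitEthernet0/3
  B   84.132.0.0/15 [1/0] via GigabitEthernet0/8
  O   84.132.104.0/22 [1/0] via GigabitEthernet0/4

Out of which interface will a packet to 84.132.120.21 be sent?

Routes whose prefix contains 84.132.120.21:
  0.0.0.0/0 (default, matches everything) -> GigabitEthernet0/9
  84.128.0.0/11 (84.128.0.0 - 84.159.255.255) -> GigabitEthernet0/5
  84.128.0.0/12 (84.128.0.0 - 84.143.255.255) -> GigabitEthernet0/3
  84.128.0.0/13 (84.128.0.0 - 84.135.255.255) -> GigabitEthernet0/6
  84.132.0.0/15 (84.132.0.0 - 84.133.255.255) -> GigabitEthernet0/8
More-specific entries that do NOT match:
  84.132.120.80/29 (84.132.120.80 - 84.132.120.87) does not contain 84.132.120.21
  84.132.120.80/28 (84.132.120.80 - 84.132.120.95) does not contain 84.132.120.21
  84.132.104.0/24 (84.132.104.0 - 84.132.104.255) does not contain 84.132.120.21
  84.132.124.0/22 (84.132.124.0 - 84.132.127.255) does not contain 84.132.120.21
  84.132.104.0/22 (84.132.104.0 - 84.132.107.255) does not contain 84.132.120.21
  84.128.0.0/16 (84.128.0.0 - 84.128.255.255) does not contain 84.132.120.21
  84.134.0.0/16 (84.134.0.0 - 84.134.255.255) does not contain 84.132.120.21
Longest matching prefix is /15 -> interface GigabitEthernet0/8.

GigabitEthernet0/8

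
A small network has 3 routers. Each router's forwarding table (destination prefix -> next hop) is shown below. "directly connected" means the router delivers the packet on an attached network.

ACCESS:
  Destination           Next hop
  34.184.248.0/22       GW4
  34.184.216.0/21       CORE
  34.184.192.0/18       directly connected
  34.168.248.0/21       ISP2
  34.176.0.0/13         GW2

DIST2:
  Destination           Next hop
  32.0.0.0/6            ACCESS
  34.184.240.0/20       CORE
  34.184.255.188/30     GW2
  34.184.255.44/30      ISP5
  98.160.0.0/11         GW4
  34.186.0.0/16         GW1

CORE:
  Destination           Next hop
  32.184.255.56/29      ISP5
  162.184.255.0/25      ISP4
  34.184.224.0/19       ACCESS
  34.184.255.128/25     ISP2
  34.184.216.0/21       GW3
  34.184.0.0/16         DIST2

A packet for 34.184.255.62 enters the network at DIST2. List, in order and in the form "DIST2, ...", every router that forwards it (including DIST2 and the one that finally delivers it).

DIST2, CORE, ACCESS

At DIST2: longest match for 34.184.255.62 is 34.184.240.0/20 -> CORE
At CORE: longest match for 34.184.255.62 is 34.184.224.0/19 -> ACCESS
At ACCESS: longest match for 34.184.255.62 is 34.184.192.0/18 -> directly connected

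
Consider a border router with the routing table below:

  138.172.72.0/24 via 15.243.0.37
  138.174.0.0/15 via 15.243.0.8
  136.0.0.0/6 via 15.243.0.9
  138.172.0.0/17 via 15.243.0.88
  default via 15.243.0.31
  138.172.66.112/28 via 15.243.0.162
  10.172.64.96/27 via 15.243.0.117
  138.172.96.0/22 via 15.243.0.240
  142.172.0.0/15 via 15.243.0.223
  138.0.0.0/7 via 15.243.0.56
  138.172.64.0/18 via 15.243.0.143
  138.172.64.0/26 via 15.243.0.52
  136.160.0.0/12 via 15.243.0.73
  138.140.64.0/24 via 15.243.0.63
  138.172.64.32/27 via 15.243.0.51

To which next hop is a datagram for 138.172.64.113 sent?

Routes whose prefix contains 138.172.64.113:
  0.0.0.0/0 (default, matches everything) -> 15.243.0.31
  136.0.0.0/6 (136.0.0.0 - 139.255.255.255) -> 15.243.0.9
  138.0.0.0/7 (138.0.0.0 - 139.255.255.255) -> 15.243.0.56
  138.172.0.0/17 (138.172.0.0 - 138.172.127.255) -> 15.243.0.88
  138.172.64.0/18 (138.172.64.0 - 138.172.127.255) -> 15.243.0.143
More-specific entries that do NOT match:
  138.172.66.112/28 (138.172.66.112 - 138.172.66.127) does not contain 138.172.64.113
  10.172.64.96/27 (10.172.64.96 - 10.172.64.127) does not contain 138.172.64.113
  138.172.64.32/27 (138.172.64.32 - 138.172.64.63) does not contain 138.172.64.113
  138.172.64.0/26 (138.172.64.0 - 138.172.64.63) does not contain 138.172.64.113
  138.172.72.0/24 (138.172.72.0 - 138.172.72.255) does not contain 138.172.64.113
  138.140.64.0/24 (138.140.64.0 - 138.140.64.255) does not contain 138.172.64.113
  138.172.96.0/22 (138.172.96.0 - 138.172.99.255) does not contain 138.172.64.113
Longest matching prefix is /18 -> next hop 15.243.0.143.

15.243.0.143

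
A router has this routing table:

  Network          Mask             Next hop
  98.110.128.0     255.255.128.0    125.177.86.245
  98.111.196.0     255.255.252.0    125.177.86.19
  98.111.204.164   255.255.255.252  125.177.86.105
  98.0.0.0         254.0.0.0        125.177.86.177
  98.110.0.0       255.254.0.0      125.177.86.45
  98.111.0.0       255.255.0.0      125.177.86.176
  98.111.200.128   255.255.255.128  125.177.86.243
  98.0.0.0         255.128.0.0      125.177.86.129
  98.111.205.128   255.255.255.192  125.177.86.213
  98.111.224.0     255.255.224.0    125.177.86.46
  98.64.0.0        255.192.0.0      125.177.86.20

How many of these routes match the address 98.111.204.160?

Prefixes containing 98.111.204.160:
  98.0.0.0/7 (98.0.0.0 - 99.255.255.255)
  98.0.0.0/9 (98.0.0.0 - 98.127.255.255)
  98.64.0.0/10 (98.64.0.0 - 98.127.255.255)
  98.110.0.0/15 (98.110.0.0 - 98.111.255.255)
  98.111.0.0/16 (98.111.0.0 - 98.111.255.255)
Total matching entries: 5.

5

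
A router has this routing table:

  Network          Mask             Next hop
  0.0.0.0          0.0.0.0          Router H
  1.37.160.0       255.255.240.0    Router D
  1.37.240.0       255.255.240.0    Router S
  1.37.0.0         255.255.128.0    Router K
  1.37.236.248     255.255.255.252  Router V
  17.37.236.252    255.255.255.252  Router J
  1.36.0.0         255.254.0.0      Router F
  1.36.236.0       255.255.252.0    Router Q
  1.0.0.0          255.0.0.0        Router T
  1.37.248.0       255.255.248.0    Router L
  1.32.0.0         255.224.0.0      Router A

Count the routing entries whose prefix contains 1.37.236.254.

4

Prefixes containing 1.37.236.254:
  0.0.0.0/0 (default, matches everything)
  1.0.0.0/8 (1.0.0.0 - 1.255.255.255)
  1.32.0.0/11 (1.32.0.0 - 1.63.255.255)
  1.36.0.0/15 (1.36.0.0 - 1.37.255.255)
Total matching entries: 4.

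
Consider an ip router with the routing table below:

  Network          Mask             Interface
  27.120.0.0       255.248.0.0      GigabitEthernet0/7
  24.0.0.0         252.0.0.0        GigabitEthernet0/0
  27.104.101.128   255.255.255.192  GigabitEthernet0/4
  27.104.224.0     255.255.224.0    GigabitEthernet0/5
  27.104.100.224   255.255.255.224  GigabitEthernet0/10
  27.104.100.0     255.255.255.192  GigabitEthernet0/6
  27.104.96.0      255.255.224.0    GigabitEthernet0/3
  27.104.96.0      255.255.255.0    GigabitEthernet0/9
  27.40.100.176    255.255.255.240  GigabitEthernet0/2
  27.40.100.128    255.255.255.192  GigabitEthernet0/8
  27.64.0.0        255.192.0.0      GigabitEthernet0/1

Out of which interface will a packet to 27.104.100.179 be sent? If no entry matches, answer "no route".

Routes whose prefix contains 27.104.100.179:
  24.0.0.0/6 (24.0.0.0 - 27.255.255.255) -> GigabitEthernet0/0
  27.64.0.0/10 (27.64.0.0 - 27.127.255.255) -> GigabitEthernet0/1
  27.104.96.0/19 (27.104.96.0 - 27.104.127.255) -> GigabitEthernet0/3
More-specific entries that do NOT match:
  27.40.100.176/28 (27.40.100.176 - 27.40.100.191) does not contain 27.104.100.179
  27.104.100.224/27 (27.104.100.224 - 27.104.100.255) does not contain 27.104.100.179
  27.104.101.128/26 (27.104.101.128 - 27.104.101.191) does not contain 27.104.100.179
  27.104.100.0/26 (27.104.100.0 - 27.104.100.63) does not contain 27.104.100.179
  27.40.100.128/26 (27.40.100.128 - 27.40.100.191) does not contain 27.104.100.179
  27.104.96.0/24 (27.104.96.0 - 27.104.96.255) does not contain 27.104.100.179
Longest matching prefix is /19 -> interface GigabitEthernet0/3.

GigabitEthernet0/3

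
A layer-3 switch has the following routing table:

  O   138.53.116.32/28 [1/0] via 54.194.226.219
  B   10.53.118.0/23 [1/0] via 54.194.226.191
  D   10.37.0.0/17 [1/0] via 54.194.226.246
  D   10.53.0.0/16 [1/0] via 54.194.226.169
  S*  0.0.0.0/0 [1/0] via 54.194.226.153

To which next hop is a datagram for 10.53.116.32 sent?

54.194.226.169

Routes whose prefix contains 10.53.116.32:
  0.0.0.0/0 (default, matches everything) -> 54.194.226.153
  10.53.0.0/16 (10.53.0.0 - 10.53.255.255) -> 54.194.226.169
More-specific entries that do NOT match:
  138.53.116.32/28 (138.53.116.32 - 138.53.116.47) does not contain 10.53.116.32
  10.53.118.0/23 (10.53.118.0 - 10.53.119.255) does not contain 10.53.116.32
  10.37.0.0/17 (10.37.0.0 - 10.37.127.255) does not contain 10.53.116.32
Longest matching prefix is /16 -> next hop 54.194.226.169.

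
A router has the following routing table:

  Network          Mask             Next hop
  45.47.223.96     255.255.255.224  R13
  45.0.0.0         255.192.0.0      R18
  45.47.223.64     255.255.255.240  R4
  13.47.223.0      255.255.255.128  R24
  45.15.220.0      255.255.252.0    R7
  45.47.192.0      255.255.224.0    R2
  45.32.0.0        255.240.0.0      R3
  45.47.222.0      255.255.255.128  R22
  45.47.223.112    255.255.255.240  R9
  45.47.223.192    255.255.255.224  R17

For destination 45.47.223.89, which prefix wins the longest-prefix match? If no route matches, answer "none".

Entries matching 45.47.223.89:
  45.0.0.0/10 (45.0.0.0 - 45.63.255.255)
  45.32.0.0/12 (45.32.0.0 - 45.47.255.255)
  45.47.192.0/19 (45.47.192.0 - 45.47.223.255)
Most specific is 45.47.192.0/19.

45.47.192.0/19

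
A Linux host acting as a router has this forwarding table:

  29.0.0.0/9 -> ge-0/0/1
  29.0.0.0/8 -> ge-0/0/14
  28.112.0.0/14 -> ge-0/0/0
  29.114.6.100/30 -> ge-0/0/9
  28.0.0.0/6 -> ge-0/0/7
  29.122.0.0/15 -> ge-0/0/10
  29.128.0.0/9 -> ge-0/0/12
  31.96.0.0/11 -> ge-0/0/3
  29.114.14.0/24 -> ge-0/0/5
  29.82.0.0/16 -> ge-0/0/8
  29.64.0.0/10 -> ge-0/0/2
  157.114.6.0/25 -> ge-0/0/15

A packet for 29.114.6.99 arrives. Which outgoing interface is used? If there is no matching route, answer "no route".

ge-0/0/2

Routes whose prefix contains 29.114.6.99:
  28.0.0.0/6 (28.0.0.0 - 31.255.255.255) -> ge-0/0/7
  29.0.0.0/8 (29.0.0.0 - 29.255.255.255) -> ge-0/0/14
  29.0.0.0/9 (29.0.0.0 - 29.127.255.255) -> ge-0/0/1
  29.64.0.0/10 (29.64.0.0 - 29.127.255.255) -> ge-0/0/2
More-specific entries that do NOT match:
  29.114.6.100/30 (29.114.6.100 - 29.114.6.103) does not contain 29.114.6.99
  157.114.6.0/25 (157.114.6.0 - 157.114.6.127) does not contain 29.114.6.99
  29.114.14.0/24 (29.114.14.0 - 29.114.14.255) does not contain 29.114.6.99
  29.82.0.0/16 (29.82.0.0 - 29.82.255.255) does not contain 29.114.6.99
  29.122.0.0/15 (29.122.0.0 - 29.123.255.255) does not contain 29.114.6.99
  28.112.0.0/14 (28.112.0.0 - 28.115.255.255) does not contain 29.114.6.99
  31.96.0.0/11 (31.96.0.0 - 31.127.255.255) does not contain 29.114.6.99
Longest matching prefix is /10 -> interface ge-0/0/2.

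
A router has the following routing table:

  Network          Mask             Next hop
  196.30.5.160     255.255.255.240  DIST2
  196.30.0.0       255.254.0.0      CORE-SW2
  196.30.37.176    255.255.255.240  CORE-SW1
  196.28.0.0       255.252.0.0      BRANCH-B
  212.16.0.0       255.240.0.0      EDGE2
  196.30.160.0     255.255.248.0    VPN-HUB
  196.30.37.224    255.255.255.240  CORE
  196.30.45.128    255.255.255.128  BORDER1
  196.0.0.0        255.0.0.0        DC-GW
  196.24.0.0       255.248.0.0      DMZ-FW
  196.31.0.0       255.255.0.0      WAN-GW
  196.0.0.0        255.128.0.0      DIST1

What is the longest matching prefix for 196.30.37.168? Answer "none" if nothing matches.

Entries matching 196.30.37.168:
  196.0.0.0/8 (196.0.0.0 - 196.255.255.255)
  196.0.0.0/9 (196.0.0.0 - 196.127.255.255)
  196.24.0.0/13 (196.24.0.0 - 196.31.255.255)
  196.28.0.0/14 (196.28.0.0 - 196.31.255.255)
  196.30.0.0/15 (196.30.0.0 - 196.31.255.255)
Most specific is 196.30.0.0/15.

196.30.0.0/15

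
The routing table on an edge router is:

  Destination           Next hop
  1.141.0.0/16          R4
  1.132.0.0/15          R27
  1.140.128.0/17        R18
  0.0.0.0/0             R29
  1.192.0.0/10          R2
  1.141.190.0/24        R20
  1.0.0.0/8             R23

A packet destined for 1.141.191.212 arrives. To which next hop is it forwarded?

R4

Routes whose prefix contains 1.141.191.212:
  0.0.0.0/0 (default, matches everything) -> R29
  1.0.0.0/8 (1.0.0.0 - 1.255.255.255) -> R23
  1.141.0.0/16 (1.141.0.0 - 1.141.255.255) -> R4
More-specific entries that do NOT match:
  1.141.190.0/24 (1.141.190.0 - 1.141.190.255) does not contain 1.141.191.212
  1.140.128.0/17 (1.140.128.0 - 1.140.255.255) does not contain 1.141.191.212
Longest matching prefix is /16 -> next hop R4.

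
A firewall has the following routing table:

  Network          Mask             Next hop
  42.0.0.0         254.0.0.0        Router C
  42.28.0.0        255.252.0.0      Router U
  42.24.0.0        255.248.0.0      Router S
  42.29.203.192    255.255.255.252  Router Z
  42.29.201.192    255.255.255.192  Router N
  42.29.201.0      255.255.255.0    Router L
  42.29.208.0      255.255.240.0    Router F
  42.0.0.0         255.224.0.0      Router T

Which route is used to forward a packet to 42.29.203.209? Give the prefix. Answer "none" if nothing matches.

42.28.0.0/14

Entries matching 42.29.203.209:
  42.0.0.0/7 (42.0.0.0 - 43.255.255.255)
  42.0.0.0/11 (42.0.0.0 - 42.31.255.255)
  42.24.0.0/13 (42.24.0.0 - 42.31.255.255)
  42.28.0.0/14 (42.28.0.0 - 42.31.255.255)
Most specific is 42.28.0.0/14.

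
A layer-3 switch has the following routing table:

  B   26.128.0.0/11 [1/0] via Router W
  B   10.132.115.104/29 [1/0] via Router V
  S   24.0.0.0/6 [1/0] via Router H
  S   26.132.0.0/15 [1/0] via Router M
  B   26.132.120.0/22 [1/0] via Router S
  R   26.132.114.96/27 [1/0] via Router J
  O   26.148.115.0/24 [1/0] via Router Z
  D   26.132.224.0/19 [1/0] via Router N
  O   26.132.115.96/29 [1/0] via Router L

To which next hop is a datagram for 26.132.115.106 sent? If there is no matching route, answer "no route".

Router M

Routes whose prefix contains 26.132.115.106:
  24.0.0.0/6 (24.0.0.0 - 27.255.255.255) -> Router H
  26.128.0.0/11 (26.128.0.0 - 26.159.255.255) -> Router W
  26.132.0.0/15 (26.132.0.0 - 26.133.255.255) -> Router M
More-specific entries that do NOT match:
  10.132.115.104/29 (10.132.115.104 - 10.132.115.111) does not contain 26.132.115.106
  26.132.115.96/29 (26.132.115.96 - 26.132.115.103) does not contain 26.132.115.106
  26.132.114.96/27 (26.132.114.96 - 26.132.114.127) does not contain 26.132.115.106
  26.148.115.0/24 (26.148.115.0 - 26.148.115.255) does not contain 26.132.115.106
  26.132.120.0/22 (26.132.120.0 - 26.132.123.255) does not contain 26.132.115.106
  26.132.224.0/19 (26.132.224.0 - 26.132.255.255) does not contain 26.132.115.106
Longest matching prefix is /15 -> next hop Router M.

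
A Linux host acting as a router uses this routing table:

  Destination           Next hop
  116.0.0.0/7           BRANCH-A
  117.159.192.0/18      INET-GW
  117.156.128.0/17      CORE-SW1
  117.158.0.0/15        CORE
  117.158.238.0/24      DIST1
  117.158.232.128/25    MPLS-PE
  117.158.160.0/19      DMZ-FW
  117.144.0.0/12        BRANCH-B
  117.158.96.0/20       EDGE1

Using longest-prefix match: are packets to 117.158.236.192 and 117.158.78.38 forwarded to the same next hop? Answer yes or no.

117.158.236.192: longest match 117.158.0.0/15 -> CORE
117.158.78.38: longest match 117.158.0.0/15 -> CORE

yes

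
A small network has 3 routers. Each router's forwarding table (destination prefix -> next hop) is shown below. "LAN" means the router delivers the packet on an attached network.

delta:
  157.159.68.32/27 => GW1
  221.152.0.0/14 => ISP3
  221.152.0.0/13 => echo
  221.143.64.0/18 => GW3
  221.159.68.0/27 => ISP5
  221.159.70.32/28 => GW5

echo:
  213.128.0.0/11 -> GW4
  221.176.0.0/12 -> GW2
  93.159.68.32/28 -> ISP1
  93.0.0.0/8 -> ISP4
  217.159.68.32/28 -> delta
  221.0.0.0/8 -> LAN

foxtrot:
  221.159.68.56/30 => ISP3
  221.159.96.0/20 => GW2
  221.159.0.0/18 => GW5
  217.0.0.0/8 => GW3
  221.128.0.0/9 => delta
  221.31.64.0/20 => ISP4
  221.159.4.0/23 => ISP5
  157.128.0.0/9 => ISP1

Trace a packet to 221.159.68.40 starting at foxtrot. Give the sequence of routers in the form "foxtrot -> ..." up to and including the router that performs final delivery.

foxtrot -> delta -> echo

At foxtrot: longest match for 221.159.68.40 is 221.128.0.0/9 -> delta
At delta: longest match for 221.159.68.40 is 221.152.0.0/13 -> echo
At echo: longest match for 221.159.68.40 is 221.0.0.0/8 -> LAN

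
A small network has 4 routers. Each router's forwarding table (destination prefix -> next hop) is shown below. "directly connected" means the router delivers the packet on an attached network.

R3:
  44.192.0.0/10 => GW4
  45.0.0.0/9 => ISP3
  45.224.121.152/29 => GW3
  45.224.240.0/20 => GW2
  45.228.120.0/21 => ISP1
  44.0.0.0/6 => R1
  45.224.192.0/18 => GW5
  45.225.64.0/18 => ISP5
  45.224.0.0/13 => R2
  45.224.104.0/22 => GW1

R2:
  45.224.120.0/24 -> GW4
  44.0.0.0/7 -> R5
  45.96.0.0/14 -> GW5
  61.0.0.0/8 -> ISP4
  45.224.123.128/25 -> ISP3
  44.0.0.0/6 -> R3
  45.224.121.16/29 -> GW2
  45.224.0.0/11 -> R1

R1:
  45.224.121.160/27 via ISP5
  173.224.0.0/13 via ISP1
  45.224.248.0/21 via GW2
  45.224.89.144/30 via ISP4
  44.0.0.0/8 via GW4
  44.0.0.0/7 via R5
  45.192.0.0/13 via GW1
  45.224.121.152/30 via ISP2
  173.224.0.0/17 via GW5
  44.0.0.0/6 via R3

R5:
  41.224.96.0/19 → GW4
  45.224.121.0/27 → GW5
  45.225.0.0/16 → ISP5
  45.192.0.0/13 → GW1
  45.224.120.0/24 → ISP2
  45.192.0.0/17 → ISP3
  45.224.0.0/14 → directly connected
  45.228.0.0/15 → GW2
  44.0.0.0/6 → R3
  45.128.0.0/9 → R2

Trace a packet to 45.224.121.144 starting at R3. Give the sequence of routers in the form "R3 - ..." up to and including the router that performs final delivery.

R3 - R2 - R1 - R5

At R3: longest match for 45.224.121.144 is 45.224.0.0/13 -> R2
At R2: longest match for 45.224.121.144 is 45.224.0.0/11 -> R1
At R1: longest match for 45.224.121.144 is 44.0.0.0/7 -> R5
At R5: longest match for 45.224.121.144 is 45.224.0.0/14 -> directly connected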